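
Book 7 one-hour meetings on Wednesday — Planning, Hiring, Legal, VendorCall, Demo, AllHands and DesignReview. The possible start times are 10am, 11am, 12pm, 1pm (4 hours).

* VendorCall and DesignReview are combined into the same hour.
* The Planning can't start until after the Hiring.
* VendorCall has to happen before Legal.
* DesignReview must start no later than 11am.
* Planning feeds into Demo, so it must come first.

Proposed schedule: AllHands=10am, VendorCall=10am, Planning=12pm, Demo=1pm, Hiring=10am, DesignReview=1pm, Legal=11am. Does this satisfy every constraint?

Invalid. VendorCall and DesignReview are combined into the same hour.

DesignReview must start no later than 11am — violated.
Planning feeds into Demo, so it must come first — holds.
VendorCall and DesignReview are combined into the same hour — violated.
The Planning can't start until after the Hiring — holds.
VendorCall has to happen before Legal — holds.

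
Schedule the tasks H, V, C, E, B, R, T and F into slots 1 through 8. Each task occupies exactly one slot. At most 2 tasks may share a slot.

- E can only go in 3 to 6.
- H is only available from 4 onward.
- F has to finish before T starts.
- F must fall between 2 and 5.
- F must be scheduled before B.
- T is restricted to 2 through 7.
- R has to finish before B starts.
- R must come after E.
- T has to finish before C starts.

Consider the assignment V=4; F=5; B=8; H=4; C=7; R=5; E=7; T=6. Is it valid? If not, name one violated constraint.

Invalid. R must come after E.

At most 2 tasks may share a slot — holds.
R must come after E — violated.
F must fall between 2 and 5 — holds.
E can only go in 3 to 6 — violated.
T is restricted to 2 through 7 — holds.
R has to finish before B starts — holds.
T has to finish before C starts — holds.
F must be scheduled before B — holds.
F has to finish before T starts — holds.
H is only available from 4 onward — holds.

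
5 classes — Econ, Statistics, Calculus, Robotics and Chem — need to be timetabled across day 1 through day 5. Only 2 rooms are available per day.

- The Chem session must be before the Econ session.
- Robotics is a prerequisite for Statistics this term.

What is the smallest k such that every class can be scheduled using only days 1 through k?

3 days

The precedence chain requires at least 2 distinct days.
With at most 2 per day and 5 classes, at least 3 days are needed.
3 works (last occupied day: day 3): for example Chem in day 1, Calculus in day 3, Statistics in day 2, Robotics in day 1, Econ in day 2.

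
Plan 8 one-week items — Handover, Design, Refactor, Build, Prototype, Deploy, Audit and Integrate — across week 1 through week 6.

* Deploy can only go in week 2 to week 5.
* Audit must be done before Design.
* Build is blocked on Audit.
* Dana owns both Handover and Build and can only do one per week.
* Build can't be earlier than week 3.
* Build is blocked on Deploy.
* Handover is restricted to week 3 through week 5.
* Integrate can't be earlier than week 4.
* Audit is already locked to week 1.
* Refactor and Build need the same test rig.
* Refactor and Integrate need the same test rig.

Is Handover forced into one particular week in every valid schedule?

No

Handover can be week 3 (e.g. Handover in week 3, Refactor in week 1, Deploy in week 2, Build in week 4, Prototype in week 1, Audit in week 1, Integrate in week 4, Design in week 2) or week 4 (e.g. Design in week 2; Integrate in week 4; Refactor in week 1; Deploy in week 2; Build in week 3; Prototype in week 1; Audit in week 1; Handover in week 4).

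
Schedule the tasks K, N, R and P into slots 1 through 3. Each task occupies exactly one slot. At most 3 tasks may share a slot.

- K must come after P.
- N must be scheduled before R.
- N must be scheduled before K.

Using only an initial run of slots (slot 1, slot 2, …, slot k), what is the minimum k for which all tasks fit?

The precedence chain requires at least 2 distinct slots.
With at most 3 per slot and 4 tasks, at least 2 slots are needed.
2 works (last occupied slot: 2): for example K -> 2; R -> 2; P -> 1; N -> 1.

2 slots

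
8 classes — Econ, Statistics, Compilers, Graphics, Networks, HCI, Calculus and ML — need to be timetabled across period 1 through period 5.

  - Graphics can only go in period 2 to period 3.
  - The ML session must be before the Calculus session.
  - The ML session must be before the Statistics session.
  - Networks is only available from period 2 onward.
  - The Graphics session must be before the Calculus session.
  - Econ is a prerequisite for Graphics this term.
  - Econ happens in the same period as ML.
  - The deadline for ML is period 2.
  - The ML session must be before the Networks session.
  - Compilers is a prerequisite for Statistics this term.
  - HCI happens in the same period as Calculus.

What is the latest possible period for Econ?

Downstream work caps Econ at period 2.
Econ at period 2 is achievable: Graphics=period 3, ML=period 2, HCI=period 4, Calculus=period 4, Econ=period 2, Networks=period 3, Statistics=period 3, Compilers=period 1.

period 2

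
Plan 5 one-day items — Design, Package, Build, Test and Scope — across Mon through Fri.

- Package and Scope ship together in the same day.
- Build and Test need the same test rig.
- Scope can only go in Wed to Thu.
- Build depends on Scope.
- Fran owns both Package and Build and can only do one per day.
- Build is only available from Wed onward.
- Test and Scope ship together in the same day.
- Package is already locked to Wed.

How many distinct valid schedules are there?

10

Splitting on Design: it can be Mon (2), Tue (2), Wed (2), Thu (2), Fri (2). Listing each branch's schedules as (Package, Build, Test, Scope):
Design=Mon: (Wed,Thu,Wed,Wed) (Wed,Fri,Wed,Wed) — 2.
Design=Tue: (Wed,Thu,Wed,Wed) (Wed,Fri,Wed,Wed) — 2.
Design=Wed: (Wed,Thu,Wed,Wed) (Wed,Fri,Wed,Wed) — 2.
Design=Thu: (Wed,Thu,Wed,Wed) (Wed,Fri,Wed,Wed) — 2.
Design=Fri: (Wed,Thu,Wed,Wed) (Wed,Fri,Wed,Wed) — 2.
Summing: 2 + 2 + 2 + 2 + 2 = 10.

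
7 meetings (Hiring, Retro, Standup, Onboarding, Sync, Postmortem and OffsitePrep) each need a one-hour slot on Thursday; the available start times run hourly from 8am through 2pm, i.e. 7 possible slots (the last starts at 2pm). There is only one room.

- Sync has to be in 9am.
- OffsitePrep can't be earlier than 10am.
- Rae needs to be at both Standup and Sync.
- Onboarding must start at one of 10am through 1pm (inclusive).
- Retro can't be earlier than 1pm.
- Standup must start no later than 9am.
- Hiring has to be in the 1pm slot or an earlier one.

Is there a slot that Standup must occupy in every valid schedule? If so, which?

Standup's window is 8am–9am.
Sync is fixed at 9am, and Standup can't share a slot with Sync.
So Standup must be 8am.

8am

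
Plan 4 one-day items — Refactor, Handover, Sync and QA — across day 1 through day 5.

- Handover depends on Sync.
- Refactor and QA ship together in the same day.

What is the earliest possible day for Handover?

day 2

Precedence pushes Handover to at least day 2.
Handover at day 2 is achievable: QA -> day 1, Refactor -> day 1, Handover -> day 2, Sync -> day 1.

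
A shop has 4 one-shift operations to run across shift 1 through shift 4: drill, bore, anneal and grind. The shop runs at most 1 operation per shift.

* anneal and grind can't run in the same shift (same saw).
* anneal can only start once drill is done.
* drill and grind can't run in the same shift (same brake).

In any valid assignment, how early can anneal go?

Precedence pushes anneal to at least shift 2.
anneal at shift 2 is achievable: drill=shift 1, grind=shift 4, anneal=shift 2, bore=shift 3.

shift 2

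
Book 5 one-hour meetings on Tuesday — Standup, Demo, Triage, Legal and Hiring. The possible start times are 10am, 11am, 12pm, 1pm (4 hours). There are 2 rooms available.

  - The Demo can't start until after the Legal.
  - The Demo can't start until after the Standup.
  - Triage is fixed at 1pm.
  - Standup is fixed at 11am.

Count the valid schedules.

15

Splitting on Demo: it can be 12pm (7), 1pm (8). Listing each branch's schedules as (Standup, Triage, Legal, Hiring):
Demo=12pm: (11am,1pm,10am,10am) (11am,1pm,10am,11am) (11am,1pm,10am,12pm) (11am,1pm,10am,1pm) (11am,1pm,11am,10am) (11am,1pm,11am,12pm) (11am,1pm,11am,1pm) — 7.
Demo=1pm: (11am,1pm,10am,10am) (11am,1pm,10am,11am) (11am,1pm,10am,12pm) (11am,1pm,11am,10am) (11am,1pm,11am,12pm) (11am,1pm,12pm,10am) (11am,1pm,12pm,11am) (11am,1pm,12pm,12pm) — 8.
Summing: 7 + 8 = 15.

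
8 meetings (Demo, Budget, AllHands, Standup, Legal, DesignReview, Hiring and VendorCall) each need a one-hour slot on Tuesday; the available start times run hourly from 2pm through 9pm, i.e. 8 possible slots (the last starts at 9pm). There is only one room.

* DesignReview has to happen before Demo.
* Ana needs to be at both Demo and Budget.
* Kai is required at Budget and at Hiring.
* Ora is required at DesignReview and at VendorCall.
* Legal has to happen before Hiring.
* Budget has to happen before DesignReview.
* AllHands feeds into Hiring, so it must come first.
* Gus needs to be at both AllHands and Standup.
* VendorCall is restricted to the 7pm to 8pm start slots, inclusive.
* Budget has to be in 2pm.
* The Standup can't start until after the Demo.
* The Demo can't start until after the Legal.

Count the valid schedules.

52

Splitting on Demo: it can be 5pm (12), 6pm (24), 7pm (8), 8pm (8). Listing each branch's schedules as (Budget, AllHands, Standup, Legal, DesignReview, Hiring, VendorCall):
Demo=5pm: (2pm,6pm,7pm,3pm,4pm,9pm,8pm) (2pm,6pm,7pm,4pm,3pm,9pm,8pm) (2pm,6pm,8pm,3pm,4pm,9pm,7pm) (2pm,6pm,8pm,4pm,3pm,9pm,7pm) (2pm,6pm,9pm,3pm,4pm,7pm,8pm) (2pm,6pm,9pm,3pm,4pm,8pm,7pm) (2pm,6pm,9pm,4pm,3pm,7pm,8pm) (2pm,6pm,9pm,4pm,3pm,8pm,7pm) (2pm,7pm,6pm,3pm,4pm,9pm,8pm) (2pm,7pm,6pm,4pm,3pm,9pm,8pm) (2pm,8pm,6pm,3pm,4pm,9pm,7pm) (2pm,8pm,6pm,4pm,3pm,9pm,7pm) — 12.
Demo=6pm: (2pm,3pm,7pm,4pm,5pm,9pm,8pm) (2pm,3pm,7pm,5pm,4pm,9pm,8pm) (2pm,3pm,8pm,4pm,5pm,9pm,7pm) (2pm,3pm,8pm,5pm,4pm,9pm,7pm) (2pm,3pm,9pm,4pm,5pm,7pm,8pm) (2pm,3pm,9pm,4pm,5pm,8pm,7pm) (2pm,3pm,9pm,5pm,4pm,7pm,8pm) (2pm,3pm,9pm,5pm,4pm,8pm,7pm) (2pm,4pm,7pm,3pm,5pm,9pm,8pm) (2pm,4pm,7pm,5pm,3pm,9pm,8pm) (2pm,4pm,8pm,3pm,5pm,9pm,7pm) (2pm,4pm,8pm,5pm,3pm,9pm,7pm) (2pm,4pm,9pm,3pm,5pm,7pm,8pm) (2pm,4pm,9pm,3pm,5pm,8pm,7pm) (2pm,4pm,9pm,5pm,3pm,7pm,8pm) (2pm,4pm,9pm,5pm,3pm,8pm,7pm) (2pm,5pm,7pm,3pm,4pm,9pm,8pm) (2pm,5pm,7pm,4pm,3pm,9pm,8pm) (2pm,5pm,8pm,3pm,4pm,9pm,7pm) (2pm,5pm,8pm,4pm,3pm,9pm,7pm) (2pm,5pm,9pm,3pm,4pm,7pm,8pm) (2pm,5pm,9pm,3pm,4pm,8pm,7pm) (2pm,5pm,9pm,4pm,3pm,7pm,8pm) (2pm,5pm,9pm,4pm,3pm,8pm,7pm) — 24.
Demo=7pm: (2pm,3pm,9pm,4pm,5pm,6pm,8pm) (2pm,3pm,9pm,4pm,6pm,5pm,8pm) (2pm,3pm,9pm,5pm,4pm,6pm,8pm) (2pm,4pm,9pm,3pm,5pm,6pm,8pm) (2pm,4pm,9pm,3pm,6pm,5pm,8pm) (2pm,4pm,9pm,5pm,3pm,6pm,8pm) (2pm,5pm,9pm,3pm,4pm,6pm,8pm) (2pm,5pm,9pm,4pm,3pm,6pm,8pm) — 8.
Demo=8pm: (2pm,3pm,9pm,4pm,5pm,6pm,7pm) (2pm,3pm,9pm,4pm,6pm,5pm,7pm) (2pm,3pm,9pm,5pm,4pm,6pm,7pm) (2pm,4pm,9pm,3pm,5pm,6pm,7pm) (2pm,4pm,9pm,3pm,6pm,5pm,7pm) (2pm,4pm,9pm,5pm,3pm,6pm,7pm) (2pm,5pm,9pm,3pm,4pm,6pm,7pm) (2pm,5pm,9pm,4pm,3pm,6pm,7pm) — 8.
Summing: 12 + 24 + 8 + 8 = 52.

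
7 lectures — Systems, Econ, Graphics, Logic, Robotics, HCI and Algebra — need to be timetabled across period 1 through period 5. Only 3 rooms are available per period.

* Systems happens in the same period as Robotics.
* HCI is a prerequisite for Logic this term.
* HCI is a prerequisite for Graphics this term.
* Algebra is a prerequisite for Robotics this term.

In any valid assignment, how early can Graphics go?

period 2

Precedence pushes Graphics to at least period 2.
Graphics at period 2 is achievable: Robotics -> period 3, Systems -> period 3, Econ -> period 1, HCI -> period 1, Graphics -> period 2, Algebra -> period 1, Logic -> period 2.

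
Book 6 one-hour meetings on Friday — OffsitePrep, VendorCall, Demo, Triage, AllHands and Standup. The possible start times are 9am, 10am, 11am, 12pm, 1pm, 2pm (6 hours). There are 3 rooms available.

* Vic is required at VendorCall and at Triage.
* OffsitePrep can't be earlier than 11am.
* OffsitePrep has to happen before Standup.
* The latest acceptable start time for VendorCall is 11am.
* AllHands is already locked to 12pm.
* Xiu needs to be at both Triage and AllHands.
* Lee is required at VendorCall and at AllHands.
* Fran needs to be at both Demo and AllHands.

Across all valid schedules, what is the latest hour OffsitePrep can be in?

1pm

OffsitePrep is available from 11am; downstream work caps OffsitePrep at 1pm.
OffsitePrep at 1pm is achievable: Standup in 2pm, OffsitePrep in 1pm, Triage in 10am, VendorCall in 9am, AllHands in 12pm, Demo in 9am.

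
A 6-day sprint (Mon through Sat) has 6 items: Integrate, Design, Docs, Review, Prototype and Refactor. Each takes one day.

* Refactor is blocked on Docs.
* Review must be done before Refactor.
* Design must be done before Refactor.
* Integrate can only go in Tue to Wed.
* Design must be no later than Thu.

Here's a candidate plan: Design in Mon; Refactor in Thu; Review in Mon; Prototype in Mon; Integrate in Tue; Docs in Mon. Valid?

Design must be no later than Thu — holds.
Integrate can only go in Tue to Wed — holds.
Design must be done before Refactor — holds.
Review must be done before Refactor — holds.
Refactor is blocked on Docs — holds.

Yes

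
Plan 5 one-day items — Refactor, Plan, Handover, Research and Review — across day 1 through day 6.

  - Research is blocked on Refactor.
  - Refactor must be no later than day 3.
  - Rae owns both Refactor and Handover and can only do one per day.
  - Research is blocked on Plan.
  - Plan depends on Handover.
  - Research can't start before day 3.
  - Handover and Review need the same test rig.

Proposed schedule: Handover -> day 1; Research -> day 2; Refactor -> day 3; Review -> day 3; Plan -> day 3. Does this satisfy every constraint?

Rae owns both Refactor and Handover and can only do one per day — holds.
Refactor must be no later than day 3 — holds.
Plan depends on Handover — holds.
Research is blocked on Plan — violated.
Research is blocked on Refactor — violated.
Handover and Review need the same test rig — holds.
Research can't start before day 3 — violated.

No. Research can't start before day 3 is not satisfied.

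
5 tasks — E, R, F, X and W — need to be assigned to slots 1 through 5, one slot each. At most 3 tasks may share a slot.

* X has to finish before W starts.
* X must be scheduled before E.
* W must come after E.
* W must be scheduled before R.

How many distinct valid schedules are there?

Splitting on E: it can be 2 (15), 3 (10). Listing each branch's schedules as (R, F, X, W):
E=2: (4,1,1,3) (4,2,1,3) (4,3,1,3) (4,4,1,3) (4,5,1,3) (5,1,1,3) (5,1,1,4) (5,2,1,3) (5,2,1,4) (5,3,1,3) (5,3,1,4) (5,4,1,3) (5,4,1,4) (5,5,1,3) (5,5,1,4) — 15.
E=3: (5,1,1,4) (5,1,2,4) (5,2,1,4) (5,2,2,4) (5,3,1,4) (5,3,2,4) (5,4,1,4) (5,4,2,4) (5,5,1,4) (5,5,2,4) — 10.
Summing: 15 + 10 = 25.

25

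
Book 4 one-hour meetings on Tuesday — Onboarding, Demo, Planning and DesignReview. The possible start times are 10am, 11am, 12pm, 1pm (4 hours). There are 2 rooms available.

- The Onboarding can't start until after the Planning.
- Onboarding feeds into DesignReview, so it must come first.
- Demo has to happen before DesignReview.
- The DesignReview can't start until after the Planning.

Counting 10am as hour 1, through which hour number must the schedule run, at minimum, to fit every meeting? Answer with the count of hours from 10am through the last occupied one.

3 hours

The precedence chain requires at least 3 distinct hours.
With at most 2 per hour and 4 meetings, at least 2 hours are needed.
3 works (last occupied hour: 12pm): for example Planning in 10am; DesignReview in 12pm; Onboarding in 11am; Demo in 10am.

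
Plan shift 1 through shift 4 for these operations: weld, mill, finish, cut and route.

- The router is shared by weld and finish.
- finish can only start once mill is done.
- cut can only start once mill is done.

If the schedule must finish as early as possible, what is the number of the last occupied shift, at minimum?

The precedence chain requires at least 2 distinct shifts.
2 works (last occupied shift: shift 2): for example finish=shift 2; mill=shift 1; route=shift 1; cut=shift 2; weld=shift 1.

shift 2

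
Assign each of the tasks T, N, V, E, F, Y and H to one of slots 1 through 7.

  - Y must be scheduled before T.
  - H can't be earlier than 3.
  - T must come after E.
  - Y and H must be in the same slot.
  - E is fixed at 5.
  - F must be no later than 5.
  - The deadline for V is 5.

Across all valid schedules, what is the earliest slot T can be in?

Precedence pushes T to at least 6.
T at 6 is achievable: V in 1, E in 5, H in 3, Y in 3, T in 6, N in 1, F in 1.

6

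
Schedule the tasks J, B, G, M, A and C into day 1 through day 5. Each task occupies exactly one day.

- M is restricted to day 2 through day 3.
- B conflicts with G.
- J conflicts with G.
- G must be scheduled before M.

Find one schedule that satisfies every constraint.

A -> day 1, C -> day 1, J -> day 2, M -> day 2, B -> day 2, G -> day 1

Checking: G(day 1) before M(day 2); J(day 2) != G(day 1); B(day 2) != G(day 1); M=day 2 in [day 2,day 3].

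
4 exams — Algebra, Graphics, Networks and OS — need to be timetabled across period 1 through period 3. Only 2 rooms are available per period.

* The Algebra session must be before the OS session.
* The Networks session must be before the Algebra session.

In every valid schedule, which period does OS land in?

period 3

Precedence pushes OS to at least period 3.
So OS is pinned to period 3.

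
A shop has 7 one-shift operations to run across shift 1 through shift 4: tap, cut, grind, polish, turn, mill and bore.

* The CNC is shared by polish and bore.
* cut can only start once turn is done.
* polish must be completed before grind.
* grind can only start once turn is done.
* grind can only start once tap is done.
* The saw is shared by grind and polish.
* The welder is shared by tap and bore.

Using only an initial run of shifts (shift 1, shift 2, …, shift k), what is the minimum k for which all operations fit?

The precedence chain requires at least 2 distinct shifts.
2 works (last occupied shift: shift 2): for example mill -> shift 1, grind -> shift 2, polish -> shift 1, turn -> shift 1, tap -> shift 1, bore -> shift 2, cut -> shift 2.

2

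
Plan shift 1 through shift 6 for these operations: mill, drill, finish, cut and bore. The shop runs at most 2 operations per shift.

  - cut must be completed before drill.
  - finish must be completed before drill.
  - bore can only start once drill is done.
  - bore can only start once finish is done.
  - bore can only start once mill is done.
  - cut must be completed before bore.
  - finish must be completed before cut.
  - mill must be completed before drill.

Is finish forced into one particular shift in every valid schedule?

No

finish can be shift 1 (e.g. mill in shift 1, bore in shift 4, drill in shift 3, cut in shift 2, finish in shift 1) or shift 2 (e.g. finish -> shift 2, cut -> shift 3, bore -> shift 5, drill -> shift 4, mill -> shift 1).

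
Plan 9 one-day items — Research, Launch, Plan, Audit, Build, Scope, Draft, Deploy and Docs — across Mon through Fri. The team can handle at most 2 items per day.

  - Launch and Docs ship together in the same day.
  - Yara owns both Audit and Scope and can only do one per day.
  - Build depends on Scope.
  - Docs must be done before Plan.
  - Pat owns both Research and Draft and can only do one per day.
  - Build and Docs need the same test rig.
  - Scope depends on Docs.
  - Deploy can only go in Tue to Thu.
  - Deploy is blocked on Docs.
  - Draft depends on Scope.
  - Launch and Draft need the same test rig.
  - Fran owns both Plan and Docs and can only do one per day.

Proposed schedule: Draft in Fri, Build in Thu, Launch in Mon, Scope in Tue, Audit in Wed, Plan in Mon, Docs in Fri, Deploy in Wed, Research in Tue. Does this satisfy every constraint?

Deploy is blocked on Docs — violated.
Build and Docs need the same test rig — holds.
Launch and Docs ship together in the same day — violated.
The team can handle at most 2 items per day — holds.
Launch and Draft need the same test rig — holds.
Draft depends on Scope — holds.
Pat owns both Research and Draft and can only do one per day — holds.
Scope depends on Docs — violated.
Deploy can only go in Tue to Thu — holds.
Build depends on Scope — holds.
Docs must be done before Plan — violated.
Fran owns both Plan and Docs and can only do one per day — holds.
Yara owns both Audit and Scope and can only do one per day — holds.

Invalid. Docs must be done before Plan.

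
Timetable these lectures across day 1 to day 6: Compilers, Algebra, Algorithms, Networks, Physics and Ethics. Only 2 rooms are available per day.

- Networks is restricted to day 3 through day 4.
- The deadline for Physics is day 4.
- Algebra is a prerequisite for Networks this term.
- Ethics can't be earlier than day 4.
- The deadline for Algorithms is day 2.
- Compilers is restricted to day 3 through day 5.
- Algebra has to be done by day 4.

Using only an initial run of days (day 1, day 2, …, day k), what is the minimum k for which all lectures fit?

The precedence chain requires at least 2 distinct days.
With at most 2 per day and 6 lectures, at least 3 days are needed.
Ethics can't be placed before day 4, so the schedule must run through at least day 4.
4 works (last occupied day: day 4): for example Networks in day 3; Compilers in day 3; Ethics in day 4; Algorithms in day 1; Algebra in day 1; Physics in day 2.

4 days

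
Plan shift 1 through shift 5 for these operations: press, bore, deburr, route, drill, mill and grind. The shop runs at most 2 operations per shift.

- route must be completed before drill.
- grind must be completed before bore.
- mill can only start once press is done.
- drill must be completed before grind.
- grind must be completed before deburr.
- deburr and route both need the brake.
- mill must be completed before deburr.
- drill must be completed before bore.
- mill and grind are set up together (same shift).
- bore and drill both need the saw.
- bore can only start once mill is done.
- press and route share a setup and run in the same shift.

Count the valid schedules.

Splitting on press: it can be shift 1 (6), shift 2 (1). Listing each branch's schedules as (bore, deburr, route, drill, mill, grind) by shift number:
press=shift 1: (4,4,1,2,3,3) (4,5,1,2,3,3) (5,4,1,2,3,3) (5,5,1,2,3,3) (5,5,1,2,4,4) (5,5,1,3,4,4) — 6.
press=shift 2: (5,5,2,3,4,4) — 1.
Summing: 6 + 1 = 7.

7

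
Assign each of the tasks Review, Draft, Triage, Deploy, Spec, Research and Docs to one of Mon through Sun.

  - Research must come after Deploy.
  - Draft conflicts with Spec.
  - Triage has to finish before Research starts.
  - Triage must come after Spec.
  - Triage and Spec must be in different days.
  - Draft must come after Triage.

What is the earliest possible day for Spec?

Downstream work caps Spec at Fri.
Spec at Mon is achievable: Triage in Tue, Docs in Mon, Spec in Mon, Research in Wed, Deploy in Mon, Draft in Wed, Review in Mon.

Mon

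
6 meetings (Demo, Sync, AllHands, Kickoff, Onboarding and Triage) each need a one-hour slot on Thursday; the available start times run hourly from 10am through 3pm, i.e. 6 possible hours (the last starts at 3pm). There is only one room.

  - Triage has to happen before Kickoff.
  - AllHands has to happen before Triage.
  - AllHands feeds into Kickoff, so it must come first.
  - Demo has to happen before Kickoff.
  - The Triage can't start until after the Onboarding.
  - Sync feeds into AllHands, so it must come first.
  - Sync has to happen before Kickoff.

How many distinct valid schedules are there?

15

Splitting on Demo: it can be 10am (3), 11am (3), 12pm (3), 1pm (3), 2pm (3). Listing each branch's schedules as (Sync, AllHands, Kickoff, Onboarding, Triage):
Demo=10am: (11am,12pm,3pm,1pm,2pm) (11am,1pm,3pm,12pm,2pm) (12pm,1pm,3pm,11am,2pm) — 3.
Demo=11am: (10am,12pm,3pm,1pm,2pm) (10am,1pm,3pm,12pm,2pm) (12pm,1pm,3pm,10am,2pm) — 3.
Demo=12pm: (10am,11am,3pm,1pm,2pm) (10am,1pm,3pm,11am,2pm) (11am,1pm,3pm,10am,2pm) — 3.
Demo=1pm: (10am,11am,3pm,12pm,2pm) (10am,12pm,3pm,11am,2pm) (11am,12pm,3pm,10am,2pm) — 3.
Demo=2pm: (10am,11am,3pm,12pm,1pm) (10am,12pm,3pm,11am,1pm) (11am,12pm,3pm,10am,1pm) — 3.
Summing: 3 + 3 + 3 + 3 + 3 = 15.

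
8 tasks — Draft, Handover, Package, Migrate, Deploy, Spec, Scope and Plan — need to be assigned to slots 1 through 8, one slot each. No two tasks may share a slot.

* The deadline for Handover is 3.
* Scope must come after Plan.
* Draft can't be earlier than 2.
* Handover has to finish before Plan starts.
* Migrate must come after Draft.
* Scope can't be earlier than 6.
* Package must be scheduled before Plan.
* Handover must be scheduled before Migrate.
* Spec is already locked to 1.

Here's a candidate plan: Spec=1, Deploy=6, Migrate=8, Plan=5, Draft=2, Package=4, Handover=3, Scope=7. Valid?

Handover has to finish before Plan starts — holds.
No two tasks may share a slot — holds.
Draft can't be earlier than 2 — holds.
Scope must come after Plan — holds.
Handover must be scheduled before Migrate — holds.
Scope can't be earlier than 6 — holds.
Package must be scheduled before Plan — holds.
Spec is already locked to 1 — holds.
The deadline for Handover is 3 — holds.
Migrate must come after Draft — holds.

Yes, all constraints hold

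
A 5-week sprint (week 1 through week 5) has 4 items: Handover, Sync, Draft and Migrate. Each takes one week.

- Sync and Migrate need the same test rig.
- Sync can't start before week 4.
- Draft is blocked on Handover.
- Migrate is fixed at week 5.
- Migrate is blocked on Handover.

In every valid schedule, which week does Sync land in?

Sync's window is week 4–week 5.
Migrate is fixed at week 5, and Sync can't share a week with Migrate.
So Sync must be week 4.

week 4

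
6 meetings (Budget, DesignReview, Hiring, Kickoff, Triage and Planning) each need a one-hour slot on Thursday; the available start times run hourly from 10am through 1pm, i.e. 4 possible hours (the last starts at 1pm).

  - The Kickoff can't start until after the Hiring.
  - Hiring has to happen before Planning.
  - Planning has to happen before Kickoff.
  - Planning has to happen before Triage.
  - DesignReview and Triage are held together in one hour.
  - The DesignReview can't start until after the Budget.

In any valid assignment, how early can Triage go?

12pm

Precedence pushes Triage to at least 12pm.
Triage at 12pm is achievable: Planning -> 11am, Budget -> 10am, Hiring -> 10am, DesignReview -> 12pm, Triage -> 12pm, Kickoff -> 12pm.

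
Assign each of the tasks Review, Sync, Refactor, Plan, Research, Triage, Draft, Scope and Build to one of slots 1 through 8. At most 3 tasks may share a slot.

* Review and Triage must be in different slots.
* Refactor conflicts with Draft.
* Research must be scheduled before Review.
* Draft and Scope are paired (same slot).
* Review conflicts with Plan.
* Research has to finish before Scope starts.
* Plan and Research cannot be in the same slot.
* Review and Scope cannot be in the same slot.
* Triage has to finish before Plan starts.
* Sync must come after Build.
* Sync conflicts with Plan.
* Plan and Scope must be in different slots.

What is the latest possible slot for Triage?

Downstream work caps Triage at 7.
Triage at 7 is achievable: Sync=2; Draft=3; Scope=3; Refactor=1; Plan=8; Triage=7; Build=1; Review=2; Research=1.

7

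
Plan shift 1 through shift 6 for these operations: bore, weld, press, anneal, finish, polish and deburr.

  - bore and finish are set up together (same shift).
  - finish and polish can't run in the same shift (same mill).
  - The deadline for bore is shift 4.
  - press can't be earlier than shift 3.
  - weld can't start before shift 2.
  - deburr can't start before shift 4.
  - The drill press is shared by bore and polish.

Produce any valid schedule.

press in shift 3, deburr in shift 4, weld in shift 2, bore in shift 1, polish in shift 2, finish in shift 1, anneal in shift 1

Checking: bore(shift 1) != polish(shift 2); finish(shift 1) != polish(shift 2); bore = finish = shift 1; bore=shift 1 in [shift 1,shift 4]; deburr=shift 4 in [shift 4,shift 6]; press=shift 3 in [shift 3,shift 6]; weld=shift 2 in [shift 2,shift 6].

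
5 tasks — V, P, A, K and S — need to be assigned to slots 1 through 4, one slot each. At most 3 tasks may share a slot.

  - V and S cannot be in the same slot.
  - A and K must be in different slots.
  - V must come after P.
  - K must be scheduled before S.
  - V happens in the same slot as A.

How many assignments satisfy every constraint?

18

Splitting on V: it can be 2 (3), 3 (6), 4 (9). Listing each branch's schedules as (P, A, K, S):
V=2: (1,2,1,3) (1,2,1,4) (1,2,3,4) — 3.
V=3: (1,3,1,2) (1,3,1,4) (1,3,2,4) (2,3,1,2) (2,3,1,4) (2,3,2,4) — 6.
V=4: (1,4,1,2) (1,4,1,3) (1,4,2,3) (2,4,1,2) (2,4,1,3) (2,4,2,3) (3,4,1,2) (3,4,1,3) (3,4,2,3) — 9.
Summing: 3 + 6 + 9 = 18.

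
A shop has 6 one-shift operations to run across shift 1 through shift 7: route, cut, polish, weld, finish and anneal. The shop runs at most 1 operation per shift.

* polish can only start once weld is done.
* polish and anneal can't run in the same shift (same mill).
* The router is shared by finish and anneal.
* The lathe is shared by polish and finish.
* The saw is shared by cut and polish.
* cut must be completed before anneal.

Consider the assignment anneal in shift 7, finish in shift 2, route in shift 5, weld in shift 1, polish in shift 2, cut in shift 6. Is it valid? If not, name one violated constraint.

No — it violates: The lathe is shared by polish and finish

The lathe is shared by polish and finish — violated.
cut must be completed before anneal — holds.
The saw is shared by cut and polish — holds.
The router is shared by finish and anneal — holds.
The shop runs at most 1 operation per shift — violated.
polish and anneal can't run in the same shift (same mill) — holds.
polish can only start once weld is done — holds.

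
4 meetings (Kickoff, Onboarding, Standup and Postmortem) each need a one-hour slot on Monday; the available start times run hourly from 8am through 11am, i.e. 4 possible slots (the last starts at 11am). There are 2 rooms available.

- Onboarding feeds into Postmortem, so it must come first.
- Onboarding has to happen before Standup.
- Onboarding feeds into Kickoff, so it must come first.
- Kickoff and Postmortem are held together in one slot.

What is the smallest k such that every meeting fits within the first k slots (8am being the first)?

3 slots

The precedence chain requires at least 2 distinct slots.
With at most 2 per slot and 4 meetings, at least 2 slots are needed.
Could 2 slots be enough, i.e. nothing placed later than 9am? No: Standup must come after Onboarding (at 8am or later) → {9am}; Onboarding must come before Standup (at 9am or earlier) → {8am}; Postmortem must come after Onboarding (at 8am or later) → {9am}; Kickoff must come after Onboarding (at 8am or later) → {9am}; that puts Kickoff, Standup and Postmortem all in 9am — more than 2 per slot.
So 2 slots is not enough.
3 works (last occupied slot: 10am): for example Postmortem -> 9am, Kickoff -> 9am, Standup -> 10am, Onboarding -> 8am.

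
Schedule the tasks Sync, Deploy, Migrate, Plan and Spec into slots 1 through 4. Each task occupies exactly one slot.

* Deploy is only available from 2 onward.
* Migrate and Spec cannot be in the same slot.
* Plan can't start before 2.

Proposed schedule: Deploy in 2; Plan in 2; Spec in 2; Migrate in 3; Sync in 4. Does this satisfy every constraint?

Migrate and Spec cannot be in the same slot — holds.
Plan can't start before 2 — holds.
Deploy is only available from 2 onward — holds.

Yes, all constraints hold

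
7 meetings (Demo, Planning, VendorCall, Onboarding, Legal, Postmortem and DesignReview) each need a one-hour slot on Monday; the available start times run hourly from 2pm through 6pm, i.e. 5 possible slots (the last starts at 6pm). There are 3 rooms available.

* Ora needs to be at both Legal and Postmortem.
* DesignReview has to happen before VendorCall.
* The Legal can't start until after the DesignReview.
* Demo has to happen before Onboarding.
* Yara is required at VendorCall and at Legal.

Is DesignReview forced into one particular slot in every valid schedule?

DesignReview can be 2pm (e.g. DesignReview in 2pm, VendorCall in 3pm, Planning in 2pm, Demo in 2pm, Postmortem in 3pm, Onboarding in 3pm, Legal in 4pm) or 3pm (e.g. DesignReview in 3pm; Postmortem in 2pm; VendorCall in 4pm; Onboarding in 3pm; Demo in 2pm; Legal in 5pm; Planning in 2pm).

No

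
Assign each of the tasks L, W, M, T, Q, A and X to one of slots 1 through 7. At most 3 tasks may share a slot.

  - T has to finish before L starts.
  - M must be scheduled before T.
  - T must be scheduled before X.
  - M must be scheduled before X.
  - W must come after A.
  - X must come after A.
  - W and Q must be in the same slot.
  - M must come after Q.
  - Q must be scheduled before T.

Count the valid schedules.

35

Splitting on L: it can be 5 (3), 6 (11), 7 (21). Listing each branch's schedules as (W, M, T, Q, A, X):
L=5: (2,3,4,2,1,5) (2,3,4,2,1,6) (2,3,4,2,1,7) — 3.
L=6: (2,3,4,2,1,5) (2,3,4,2,1,6) (2,3,4,2,1,7) (2,3,5,2,1,6) (2,3,5,2,1,7) (2,4,5,2,1,6) (2,4,5,2,1,7) (3,4,5,3,1,6) (3,4,5,3,1,7) (3,4,5,3,2,6) (3,4,5,3,2,7) — 11.
L=7: (2,3,4,2,1,5) (2,3,4,2,1,6) (2,3,4,2,1,7) (2,3,5,2,1,6) (2,3,5,2,1,7) (2,3,6,2,1,7) (2,4,5,2,1,6) (2,4,5,2,1,7) (2,4,6,2,1,7) (2,5,6,2,1,7) (3,4,5,3,1,6) (3,4,5,3,1,7) (3,4,5,3,2,6) (3,4,5,3,2,7) (3,4,6,3,1,7) (3,4,6,3,2,7) (3,5,6,3,1,7) (3,5,6,3,2,7) (4,5,6,4,1,7) (4,5,6,4,2,7) (4,5,6,4,3,7) — 21.
Summing: 3 + 11 + 21 = 35.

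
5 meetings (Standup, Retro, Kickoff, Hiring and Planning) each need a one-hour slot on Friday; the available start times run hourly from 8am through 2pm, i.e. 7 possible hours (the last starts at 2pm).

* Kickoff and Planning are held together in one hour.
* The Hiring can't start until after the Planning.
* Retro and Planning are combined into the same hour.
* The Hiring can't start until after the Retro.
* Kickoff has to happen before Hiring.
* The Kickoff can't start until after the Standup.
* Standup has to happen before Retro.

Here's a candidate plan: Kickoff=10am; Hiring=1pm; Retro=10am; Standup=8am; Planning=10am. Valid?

Yes

The Hiring can't start until after the Retro — holds.
Standup has to happen before Retro — holds.
Kickoff and Planning are held together in one hour — holds.
Retro and Planning are combined into the same hour — holds.
The Kickoff can't start until after the Standup — holds.
Kickoff has to happen before Hiring — holds.
The Hiring can't start until after the Planning — holds.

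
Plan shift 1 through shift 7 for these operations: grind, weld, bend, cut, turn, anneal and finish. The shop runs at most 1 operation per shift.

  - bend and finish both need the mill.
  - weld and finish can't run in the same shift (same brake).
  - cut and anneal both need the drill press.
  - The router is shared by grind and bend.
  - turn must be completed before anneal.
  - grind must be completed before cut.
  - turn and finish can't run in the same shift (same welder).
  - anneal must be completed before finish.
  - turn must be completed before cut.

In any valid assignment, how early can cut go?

shift 3

Precedence pushes cut to at least shift 2.
cut at shift 3 is achievable: bend in shift 7; grind in shift 2; turn in shift 1; anneal in shift 4; finish in shift 5; cut in shift 3; weld in shift 6.
Nothing earlier works — the conflict and capacity constraints rule out every shift before shift 3.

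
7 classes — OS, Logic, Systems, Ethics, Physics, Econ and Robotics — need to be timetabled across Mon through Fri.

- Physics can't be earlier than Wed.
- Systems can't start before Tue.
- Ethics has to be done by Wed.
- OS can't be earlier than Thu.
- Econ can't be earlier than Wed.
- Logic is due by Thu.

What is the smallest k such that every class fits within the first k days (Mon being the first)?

OS can't be placed before Thu — that is day 4 counting from Mon — so the schedule must run through at least 4 days.
4 works (last occupied day: Thu): for example Econ=Wed, OS=Thu, Ethics=Mon, Robotics=Mon, Logic=Mon, Physics=Wed, Systems=Tue.

4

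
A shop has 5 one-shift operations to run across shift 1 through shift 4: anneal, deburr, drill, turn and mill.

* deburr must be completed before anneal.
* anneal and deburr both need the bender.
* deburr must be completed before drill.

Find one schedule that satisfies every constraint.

deburr in shift 1, anneal in shift 2, drill in shift 2, mill in shift 1, turn in shift 1

Checking: deburr(shift 1) before anneal(shift 2); deburr(shift 1) before drill(shift 2); anneal(shift 2) != deburr(shift 1).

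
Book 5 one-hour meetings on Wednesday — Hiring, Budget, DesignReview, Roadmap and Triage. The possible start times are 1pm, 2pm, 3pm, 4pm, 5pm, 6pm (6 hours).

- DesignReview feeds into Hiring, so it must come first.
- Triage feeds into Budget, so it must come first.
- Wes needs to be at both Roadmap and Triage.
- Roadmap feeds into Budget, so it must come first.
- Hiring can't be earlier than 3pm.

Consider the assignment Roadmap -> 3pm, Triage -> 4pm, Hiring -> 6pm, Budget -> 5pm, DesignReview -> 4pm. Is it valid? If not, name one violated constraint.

Roadmap feeds into Budget, so it must come first — holds.
Hiring can't be earlier than 3pm — holds.
DesignReview feeds into Hiring, so it must come first — holds.
Triage feeds into Budget, so it must come first — holds.
Wes needs to be at both Roadmap and Triage — holds.

Valid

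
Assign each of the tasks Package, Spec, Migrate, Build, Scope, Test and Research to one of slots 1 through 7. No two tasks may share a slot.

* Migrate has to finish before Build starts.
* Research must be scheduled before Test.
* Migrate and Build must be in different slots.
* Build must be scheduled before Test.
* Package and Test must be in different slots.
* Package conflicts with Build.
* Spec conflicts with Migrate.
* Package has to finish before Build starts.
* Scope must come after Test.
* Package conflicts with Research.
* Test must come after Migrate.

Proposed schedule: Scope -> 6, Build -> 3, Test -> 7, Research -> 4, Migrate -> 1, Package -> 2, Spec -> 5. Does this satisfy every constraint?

No — it violates: Scope must come after Test

Build must be scheduled before Test — holds.
No two tasks may share a slot — holds.
Scope must come after Test — violated.
Package conflicts with Research — holds.
Migrate and Build must be in different slots — holds.
Package and Test must be in different slots — holds.
Spec conflicts with Migrate — holds.
Migrate has to finish before Build starts — holds.
Package conflicts with Build — holds.
Research must be scheduled before Test — holds.
Test must come after Migrate — holds.
Package has to finish before Build starts — holds.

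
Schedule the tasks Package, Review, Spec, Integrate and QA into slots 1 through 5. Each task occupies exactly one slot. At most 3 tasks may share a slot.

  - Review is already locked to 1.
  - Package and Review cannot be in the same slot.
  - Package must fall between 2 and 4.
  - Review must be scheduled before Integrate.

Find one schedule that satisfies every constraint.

Package in 2, Spec in 1, QA in 1, Integrate in 2, Review in 1

Checking: Review(1) before Integrate(2); Package(2) != Review(1); Review=1 in [1,1]; Package=2 in [2,4]; max 3 per slot (cap 3).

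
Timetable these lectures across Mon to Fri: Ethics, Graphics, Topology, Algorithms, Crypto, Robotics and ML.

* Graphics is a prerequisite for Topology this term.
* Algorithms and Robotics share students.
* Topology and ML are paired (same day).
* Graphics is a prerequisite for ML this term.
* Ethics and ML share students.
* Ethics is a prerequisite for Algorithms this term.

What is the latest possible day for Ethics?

Thu

Downstream work caps Ethics at Thu.
Ethics at Thu is achievable: Graphics in Mon; ML in Tue; Crypto in Mon; Robotics in Mon; Ethics in Thu; Algorithms in Fri; Topology in Tue.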